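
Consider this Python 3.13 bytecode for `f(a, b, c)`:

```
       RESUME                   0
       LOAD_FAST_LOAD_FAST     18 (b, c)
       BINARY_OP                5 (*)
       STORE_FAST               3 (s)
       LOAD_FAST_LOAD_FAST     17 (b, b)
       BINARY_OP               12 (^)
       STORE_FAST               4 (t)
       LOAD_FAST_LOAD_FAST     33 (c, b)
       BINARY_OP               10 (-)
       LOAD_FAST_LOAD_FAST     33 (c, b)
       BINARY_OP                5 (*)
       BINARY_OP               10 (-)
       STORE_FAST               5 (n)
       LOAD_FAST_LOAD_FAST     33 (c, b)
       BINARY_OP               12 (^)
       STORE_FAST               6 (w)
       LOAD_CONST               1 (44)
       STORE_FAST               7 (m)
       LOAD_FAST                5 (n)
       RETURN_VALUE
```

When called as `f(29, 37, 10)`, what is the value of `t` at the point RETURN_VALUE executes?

LOAD_FAST_LOAD_FAST b,c → push 37,10. Stack: [37, 10]
BINARY_OP * → 37 * 10 = 370. Stack: [370]
STORE_FAST s → s=370. Stack: []
LOAD_FAST_LOAD_FAST b,b → push 37,37. Stack: [37, 37]
BINARY_OP ^ → 37 ^ 37 = 0. Stack: [0]
STORE_FAST t → t=0. Stack: []
LOAD_FAST_LOAD_FAST c,b → push 10,37. Stack: [10, 37]
BINARY_OP - → 10 - 37 = -27. Stack: [-27]
LOAD_FAST_LOAD_FAST c,b → push 10,37. Stack: [-27, 10, 37]
BINARY_OP * → 10 * 37 = 370. Stack: [-27, 370]
BINARY_OP - → -27 - 370 = -397. Stack: [-397]
STORE_FAST n → n=-397. Stack: []
LOAD_FAST_LOAD_FAST c,b → push 10,37. Stack: [10, 37]
BINARY_OP ^ → 10 ^ 37 = 47. Stack: [47]
STORE_FAST w → w=47. Stack: []
LOAD_CONST → push 44. Stack: [44]
STORE_FAST m → m=44. Stack: []
LOAD_FAST n → push -397. Stack: [-397]
RETURN_VALUE → return -397.

0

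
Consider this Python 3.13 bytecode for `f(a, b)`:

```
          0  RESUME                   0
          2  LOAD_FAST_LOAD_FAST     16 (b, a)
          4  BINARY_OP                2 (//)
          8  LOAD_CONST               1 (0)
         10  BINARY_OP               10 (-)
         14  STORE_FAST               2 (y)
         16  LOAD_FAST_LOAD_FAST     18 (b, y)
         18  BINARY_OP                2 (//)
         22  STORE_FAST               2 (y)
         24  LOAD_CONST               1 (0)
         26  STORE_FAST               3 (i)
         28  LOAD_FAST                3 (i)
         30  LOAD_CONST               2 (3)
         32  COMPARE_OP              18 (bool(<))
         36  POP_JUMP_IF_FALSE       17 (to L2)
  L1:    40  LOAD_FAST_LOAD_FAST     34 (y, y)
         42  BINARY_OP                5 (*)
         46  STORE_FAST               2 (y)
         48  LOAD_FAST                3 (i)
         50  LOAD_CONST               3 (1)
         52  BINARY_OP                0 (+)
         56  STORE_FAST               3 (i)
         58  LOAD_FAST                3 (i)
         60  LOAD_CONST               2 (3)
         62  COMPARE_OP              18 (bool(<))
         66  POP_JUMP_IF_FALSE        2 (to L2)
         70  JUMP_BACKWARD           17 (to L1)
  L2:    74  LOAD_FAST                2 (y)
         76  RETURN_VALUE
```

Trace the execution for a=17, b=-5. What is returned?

LOAD_FAST_LOAD_FAST b,a → push -5,17. Stack: [-5, 17]
BINARY_OP // → -5 // 17 = -1. Stack: [-1]
LOAD_CONST → push 0. Stack: [-1, 0]
BINARY_OP - → -1 - 0 = -1. Stack: [-1]
STORE_FAST y → y=-1. Stack: []
LOAD_FAST_LOAD_FAST b,y → push -5,-1. Stack: [-5, -1]
BINARY_OP // → -5 // -1 = 5. Stack: [5]
STORE_FAST y → y=5. Stack: []
LOAD_CONST → push 0. Stack: [0]
STORE_FAST i → i=0. Stack: []
LOAD_FAST i → push 0. Stack: [0]
LOAD_CONST → push 3. Stack: [0, 3]
COMPARE_OP bool(<) → 0 vs 3 = True. Stack: [True]
POP_JUMP_IF_FALSE → pop True; no jump. Stack: []
LOAD_FAST_LOAD_FAST y,y → push 5,5. Stack: [5, 5]
BINARY_OP * → 5 * 5 = 25. Stack: [25]
STORE_FAST y → y=25. Stack: []
LOAD_FAST i → push 0. Stack: [0]
LOAD_CONST → push 1. Stack: [0, 1]
BINARY_OP + → 0 + 1 = 1. Stack: [1]
STORE_FAST i → i=1. Stack: []
LOAD_FAST i → push 1. Stack: [1]
LOAD_CONST → push 3. Stack: [1, 3]
COMPARE_OP bool(<) → 1 vs 3 = True. Stack: [True]
POP_JUMP_IF_FALSE → pop True; no jump. Stack: []
LOAD_FAST_LOAD_FAST y,y → push 25,25. Stack: [25, 25]
BINARY_OP * → 25 * 25 = 625. Stack: [625]
STORE_FAST y → y=625. Stack: []
LOAD_FAST i → push 1. Stack: [1]
LOAD_CONST → push 1. Stack: [1, 1]
BINARY_OP + → 1 + 1 = 2. Stack: [2]
STORE_FAST i → i=2. Stack: []
LOAD_FAST i → push 2. Stack: [2]
LOAD_CONST → push 3. Stack: [2, 3]
COMPARE_OP bool(<) → 2 vs 3 = True. Stack: [True]
POP_JUMP_IF_FALSE → pop True; no jump. Stack: []
LOAD_FAST_LOAD_FAST y,y → push 625,625. Stack: [625, 625]
BINARY_OP * → 625 * 625 = 390625. Stack: [390625]
STORE_FAST y → y=390625. Stack: []
LOAD_FAST i → push 2. Stack: [2]
LOAD_CONST → push 1. Stack: [2, 1]
BINARY_OP + → 2 + 1 = 3. Stack: [3]
STORE_FAST i → i=3. Stack: []
LOAD_FAST i → push 3. Stack: [3]
LOAD_CONST → push 3. Stack: [3, 3]
COMPARE_OP bool(<) → 3 vs 3 = False. Stack: [False]
POP_JUMP_IF_FALSE → pop False; jump. Stack: []
LOAD_FAST y → push 390625. Stack: [390625]
RETURN_VALUE → return 390625.

390625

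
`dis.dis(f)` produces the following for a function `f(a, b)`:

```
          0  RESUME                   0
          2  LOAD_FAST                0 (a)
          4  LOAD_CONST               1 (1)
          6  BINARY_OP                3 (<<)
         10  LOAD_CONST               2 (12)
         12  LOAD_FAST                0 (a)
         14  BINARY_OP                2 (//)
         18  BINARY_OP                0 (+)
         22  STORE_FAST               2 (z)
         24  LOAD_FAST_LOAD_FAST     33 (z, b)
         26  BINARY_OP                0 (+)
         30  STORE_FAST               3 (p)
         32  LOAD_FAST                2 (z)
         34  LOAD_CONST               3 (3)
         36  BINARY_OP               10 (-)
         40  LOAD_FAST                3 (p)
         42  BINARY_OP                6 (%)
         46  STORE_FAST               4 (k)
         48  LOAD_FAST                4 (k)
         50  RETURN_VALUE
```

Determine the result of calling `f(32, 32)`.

61

LOAD_FAST a → push 32. Stack: [32]
LOAD_CONST → push 1. Stack: [32, 1]
BINARY_OP << → 32 << 1 = 64. Stack: [64]
LOAD_CONST → push 12. Stack: [64, 12]
LOAD_FAST a → push 32. Stack: [64, 12, 32]
BINARY_OP // → 12 // 32 = 0. Stack: [64, 0]
BINARY_OP + → 64 + 0 = 64. Stack: [64]
STORE_FAST z → z=64. Stack: []
LOAD_FAST_LOAD_FAST z,b → push 64,32. Stack: [64, 32]
BINARY_OP + → 64 + 32 = 96. Stack: [96]
STORE_FAST p → p=96. Stack: []
LOAD_FAST z → push 64. Stack: [64]
LOAD_CONST → push 3. Stack: [64, 3]
BINARY_OP - → 64 - 3 = 61. Stack: [61]
LOAD_FAST p → push 96. Stack: [61, 96]
BINARY_OP % → 61 % 96 = 61. Stack: [61]
STORE_FAST k → k=61. Stack: []
LOAD_FAST k → push 61. Stack: [61]
RETURN_VALUE → return 61.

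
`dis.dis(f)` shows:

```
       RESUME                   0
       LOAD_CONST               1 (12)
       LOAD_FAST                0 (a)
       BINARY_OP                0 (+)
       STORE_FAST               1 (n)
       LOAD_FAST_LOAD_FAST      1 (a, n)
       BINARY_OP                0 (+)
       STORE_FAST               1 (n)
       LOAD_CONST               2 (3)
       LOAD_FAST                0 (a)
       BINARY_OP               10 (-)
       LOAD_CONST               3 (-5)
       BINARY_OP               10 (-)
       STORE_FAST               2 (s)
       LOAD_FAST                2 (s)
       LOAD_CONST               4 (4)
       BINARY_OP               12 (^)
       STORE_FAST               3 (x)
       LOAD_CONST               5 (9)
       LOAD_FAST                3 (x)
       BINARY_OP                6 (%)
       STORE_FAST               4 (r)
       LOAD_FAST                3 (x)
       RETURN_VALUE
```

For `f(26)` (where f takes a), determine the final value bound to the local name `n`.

LOAD_CONST → push 12. Stack: [12]
LOAD_FAST a → push 26. Stack: [12, 26]
BINARY_OP + → 12 + 26 = 38. Stack: [38]
STORE_FAST n → n=38. Stack: []
LOAD_FAST_LOAD_FAST a,n → push 26,38. Stack: [26, 38]
BINARY_OP + → 26 + 38 = 64. Stack: [64]
STORE_FAST n → n=64. Stack: []
LOAD_CONST → push 3. Stack: [3]
LOAD_FAST a → push 26. Stack: [3, 26]
BINARY_OP - → 3 - 26 = -23. Stack: [-23]
LOAD_CONST → push -5. Stack: [-23, -5]
BINARY_OP - → -23 - -5 = -18. Stack: [-18]
STORE_FAST s → s=-18. Stack: []
LOAD_FAST s → push -18. Stack: [-18]
LOAD_CONST → push 4. Stack: [-18, 4]
BINARY_OP ^ → -18 ^ 4 = -22. Stack: [-22]
STORE_FAST x → x=-22. Stack: []
LOAD_CONST → push 9. Stack: [9]
LOAD_FAST x → push -22. Stack: [9, -22]
BINARY_OP % → 9 % -22 = -13. Stack: [-13]
STORE_FAST r → r=-13. Stack: []
LOAD_FAST x → push -22. Stack: [-22]
RETURN_VALUE → return -22.

64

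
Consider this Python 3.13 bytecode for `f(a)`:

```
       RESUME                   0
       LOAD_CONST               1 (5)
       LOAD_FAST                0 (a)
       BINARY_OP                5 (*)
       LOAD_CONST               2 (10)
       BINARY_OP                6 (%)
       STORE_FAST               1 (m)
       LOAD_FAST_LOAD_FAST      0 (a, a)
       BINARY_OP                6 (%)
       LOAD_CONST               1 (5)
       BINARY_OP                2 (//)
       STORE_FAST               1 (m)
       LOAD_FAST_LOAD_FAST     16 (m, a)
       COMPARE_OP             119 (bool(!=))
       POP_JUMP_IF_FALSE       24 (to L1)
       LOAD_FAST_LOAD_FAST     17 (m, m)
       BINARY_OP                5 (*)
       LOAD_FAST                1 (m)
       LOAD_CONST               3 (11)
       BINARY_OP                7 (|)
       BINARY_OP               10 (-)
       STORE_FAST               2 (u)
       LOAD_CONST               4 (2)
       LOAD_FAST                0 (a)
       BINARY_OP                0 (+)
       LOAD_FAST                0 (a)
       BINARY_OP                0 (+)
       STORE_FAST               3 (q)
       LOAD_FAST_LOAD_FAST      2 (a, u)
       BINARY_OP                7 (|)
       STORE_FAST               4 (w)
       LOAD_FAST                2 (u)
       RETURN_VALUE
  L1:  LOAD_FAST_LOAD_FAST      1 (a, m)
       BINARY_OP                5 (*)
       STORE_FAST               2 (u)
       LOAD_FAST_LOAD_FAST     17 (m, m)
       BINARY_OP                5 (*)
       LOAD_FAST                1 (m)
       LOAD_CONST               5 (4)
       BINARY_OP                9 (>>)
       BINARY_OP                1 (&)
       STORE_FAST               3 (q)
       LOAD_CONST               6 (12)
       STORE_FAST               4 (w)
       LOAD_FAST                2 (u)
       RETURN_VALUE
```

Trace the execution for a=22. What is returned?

-11

LOAD_CONST → push 5. Stack: [5]
LOAD_FAST a → push 22. Stack: [5, 22]
BINARY_OP * → 5 * 22 = 110. Stack: [110]
LOAD_CONST → push 10. Stack: [110, 10]
BINARY_OP % → 110 % 10 = 0. Stack: [0]
STORE_FAST m → m=0. Stack: []
LOAD_FAST_LOAD_FAST a,a → push 22,22. Stack: [22, 22]
BINARY_OP % → 22 % 22 = 0. Stack: [0]
LOAD_CONST → push 5. Stack: [0, 5]
BINARY_OP // → 0 // 5 = 0. Stack: [0]
STORE_FAST m → m=0. Stack: []
LOAD_FAST_LOAD_FAST m,a → push 0,22. Stack: [0, 22]
COMPARE_OP bool(!=) → 0 vs 22 = True. Stack: [True]
POP_JUMP_IF_FALSE → pop True; no jump. Stack: []
LOAD_FAST_LOAD_FAST m,m → push 0,0. Stack: [0, 0]
BINARY_OP * → 0 * 0 = 0. Stack: [0]
LOAD_FAST m → push 0. Stack: [0, 0]
LOAD_CONST → push 11. Stack: [0, 0, 11]
BINARY_OP | → 0 | 11 = 11. Stack: [0, 11]
BINARY_OP - → 0 - 11 = -11. Stack: [-11]
STORE_FAST u → u=-11. Stack: []
LOAD_CONST → push 2. Stack: [2]
LOAD_FAST a → push 22. Stack: [2, 22]
BINARY_OP + → 2 + 22 = 24. Stack: [24]
LOAD_FAST a → push 22. Stack: [24, 22]
BINARY_OP + → 24 + 22 = 46. Stack: [46]
STORE_FAST q → q=46. Stack: []
LOAD_FAST_LOAD_FAST a,u → push 22,-11. Stack: [22, -11]
BINARY_OP | → 22 | -11 = -9. Stack: [-9]
STORE_FAST w → w=-9. Stack: []
LOAD_FAST u → push -11. Stack: [-11]
RETURN_VALUE → return -11.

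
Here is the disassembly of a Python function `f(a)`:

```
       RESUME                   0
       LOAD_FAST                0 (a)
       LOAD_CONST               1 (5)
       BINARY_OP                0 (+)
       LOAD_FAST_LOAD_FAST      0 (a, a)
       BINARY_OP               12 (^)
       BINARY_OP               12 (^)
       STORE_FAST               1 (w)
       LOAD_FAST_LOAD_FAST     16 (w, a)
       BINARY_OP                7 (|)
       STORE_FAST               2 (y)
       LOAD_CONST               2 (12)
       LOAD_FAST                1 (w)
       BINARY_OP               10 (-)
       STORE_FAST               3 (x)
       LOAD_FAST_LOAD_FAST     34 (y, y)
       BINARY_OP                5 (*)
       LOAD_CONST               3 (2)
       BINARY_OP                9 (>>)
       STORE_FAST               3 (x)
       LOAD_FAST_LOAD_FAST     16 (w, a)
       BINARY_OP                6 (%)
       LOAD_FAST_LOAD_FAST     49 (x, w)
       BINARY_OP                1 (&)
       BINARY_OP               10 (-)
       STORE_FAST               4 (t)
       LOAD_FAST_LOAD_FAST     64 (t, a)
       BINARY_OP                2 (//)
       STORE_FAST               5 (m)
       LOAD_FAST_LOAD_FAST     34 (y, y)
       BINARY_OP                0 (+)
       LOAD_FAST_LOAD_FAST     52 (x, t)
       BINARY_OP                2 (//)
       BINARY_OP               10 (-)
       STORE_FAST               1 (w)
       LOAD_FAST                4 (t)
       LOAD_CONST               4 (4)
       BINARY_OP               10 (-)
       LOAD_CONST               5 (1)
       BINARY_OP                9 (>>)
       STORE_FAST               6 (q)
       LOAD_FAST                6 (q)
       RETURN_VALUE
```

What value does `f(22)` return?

LOAD_FAST a → push 22. Stack: [22]
LOAD_CONST → push 5. Stack: [22, 5]
BINARY_OP + → 22 + 5 = 27. Stack: [27]
LOAD_FAST_LOAD_FAST a,a → push 22,22. Stack: [27, 22, 22]
BINARY_OP ^ → 22 ^ 22 = 0. Stack: [27, 0]
BINARY_OP ^ → 27 ^ 0 = 27. Stack: [27]
STORE_FAST w → w=27. Stack: []
LOAD_FAST_LOAD_FAST w,a → push 27,22. Stack: [27, 22]
BINARY_OP | → 27 | 22 = 31. Stack: [31]
STORE_FAST y → y=31. Stack: []
LOAD_CONST → push 12. Stack: [12]
LOAD_FAST w → push 27. Stack: [12, 27]
BINARY_OP - → 12 - 27 = -15. Stack: [-15]
STORE_FAST x → x=-15. Stack: []
LOAD_FAST_LOAD_FAST y,y → push 31,31. Stack: [31, 31]
BINARY_OP * → 31 * 31 = 961. Stack: [961]
LOAD_CONST → push 2. Stack: [961, 2]
BINARY_OP >> → 961 >> 2 = 240. Stack: [240]
STORE_FAST x → x=240. Stack: []
LOAD_FAST_LOAD_FAST w,a → push 27,22. Stack: [27, 22]
BINARY_OP % → 27 % 22 = 5. Stack: [5]
LOAD_FAST_LOAD_FAST x,w → push 240,27. Stack: [5, 240, 27]
BINARY_OP & → 240 & 27 = 16. Stack: [5, 16]
BINARY_OP - → 5 - 16 = -11. Stack: [-11]
STORE_FAST t → t=-11. Stack: []
LOAD_FAST_LOAD_FAST t,a → push -11,22. Stack: [-11, 22]
BINARY_OP // → -11 // 22 = -1. Stack: [-1]
STORE_FAST m → m=-1. Stack: []
LOAD_FAST_LOAD_FAST y,y → push 31,31. Stack: [31, 31]
BINARY_OP + → 31 + 31 = 62. Stack: [62]
LOAD_FAST_LOAD_FAST x,t → push 240,-11. Stack: [62, 240, -11]
BINARY_OP // → 240 // -11 = -22. Stack: [62, -22]
BINARY_OP - → 62 - -22 = 84. Stack: [84]
STORE_FAST w → w=84. Stack: []
LOAD_FAST t → push -11. Stack: [-11]
LOAD_CONST → push 4. Stack: [-11, 4]
BINARY_OP - → -11 - 4 = -15. Stack: [-15]
LOAD_CONST → push 1. Stack: [-15, 1]
BINARY_OP >> → -15 >> 1 = -8. Stack: [-8]
STORE_FAST q → q=-8. Stack: []
LOAD_FAST q → push -8. Stack: [-8]
RETURN_VALUE → return -8.

-8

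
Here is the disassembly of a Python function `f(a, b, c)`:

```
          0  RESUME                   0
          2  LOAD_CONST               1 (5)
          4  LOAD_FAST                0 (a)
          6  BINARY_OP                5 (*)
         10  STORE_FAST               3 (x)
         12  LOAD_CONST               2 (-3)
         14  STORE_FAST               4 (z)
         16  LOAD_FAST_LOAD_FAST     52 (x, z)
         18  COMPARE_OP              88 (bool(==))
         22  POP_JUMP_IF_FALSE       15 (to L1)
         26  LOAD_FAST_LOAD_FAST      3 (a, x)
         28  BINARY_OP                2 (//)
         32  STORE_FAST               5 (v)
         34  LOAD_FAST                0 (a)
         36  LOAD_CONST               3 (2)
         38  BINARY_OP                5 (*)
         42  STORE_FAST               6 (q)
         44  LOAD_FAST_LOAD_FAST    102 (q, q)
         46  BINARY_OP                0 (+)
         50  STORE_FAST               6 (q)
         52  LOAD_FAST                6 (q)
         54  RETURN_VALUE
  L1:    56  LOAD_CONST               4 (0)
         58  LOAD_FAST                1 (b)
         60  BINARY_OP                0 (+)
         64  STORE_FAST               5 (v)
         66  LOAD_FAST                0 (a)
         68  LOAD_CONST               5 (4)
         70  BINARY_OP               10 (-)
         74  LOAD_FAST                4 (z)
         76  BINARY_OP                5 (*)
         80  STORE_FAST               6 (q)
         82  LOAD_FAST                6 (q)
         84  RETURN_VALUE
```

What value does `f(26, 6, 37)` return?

LOAD_CONST → push 5. Stack: [5]
LOAD_FAST a → push 26. Stack: [5, 26]
BINARY_OP * → 5 * 26 = 130. Stack: [130]
STORE_FAST x → x=130. Stack: []
LOAD_CONST → push -3. Stack: [-3]
STORE_FAST z → z=-3. Stack: []
LOAD_FAST_LOAD_FAST x,z → push 130,-3. Stack: [130, -3]
COMPARE_OP bool(==) → 130 vs -3 = False. Stack: [False]
POP_JUMP_IF_FALSE → pop False; jump. Stack: []
LOAD_CONST → push 0. Stack: [0]
LOAD_FAST b → push 6. Stack: [0, 6]
BINARY_OP + → 0 + 6 = 6. Stack: [6]
STORE_FAST v → v=6. Stack: []
LOAD_FAST a → push 26. Stack: [26]
LOAD_CONST → push 4. Stack: [26, 4]
BINARY_OP - → 26 - 4 = 22. Stack: [22]
LOAD_FAST z → push -3. Stack: [22, -3]
BINARY_OP * → 22 * -3 = -66. Stack: [-66]
STORE_FAST q → q=-66. Stack: []
LOAD_FAST q → push -66. Stack: [-66]
RETURN_VALUE → return -66.

-66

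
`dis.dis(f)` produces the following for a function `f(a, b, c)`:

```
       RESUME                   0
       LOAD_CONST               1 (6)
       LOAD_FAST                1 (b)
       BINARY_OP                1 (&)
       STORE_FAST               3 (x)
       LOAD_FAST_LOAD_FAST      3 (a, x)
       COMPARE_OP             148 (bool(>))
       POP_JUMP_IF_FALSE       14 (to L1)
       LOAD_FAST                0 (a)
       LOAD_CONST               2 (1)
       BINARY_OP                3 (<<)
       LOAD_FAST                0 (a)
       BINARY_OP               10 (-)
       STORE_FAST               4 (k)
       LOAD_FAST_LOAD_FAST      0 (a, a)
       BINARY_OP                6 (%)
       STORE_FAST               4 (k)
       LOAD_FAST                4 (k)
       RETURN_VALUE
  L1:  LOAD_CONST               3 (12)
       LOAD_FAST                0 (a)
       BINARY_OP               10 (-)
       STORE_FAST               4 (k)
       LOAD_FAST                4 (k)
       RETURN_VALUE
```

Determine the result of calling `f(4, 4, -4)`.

LOAD_CONST → push 6. Stack: [6]
LOAD_FAST b → push 4. Stack: [6, 4]
BINARY_OP & → 6 & 4 = 4. Stack: [4]
STORE_FAST x → x=4. Stack: []
LOAD_FAST_LOAD_FAST a,x → push 4,4. Stack: [4, 4]
COMPARE_OP bool(>) → 4 vs 4 = False. Stack: [False]
POP_JUMP_IF_FALSE → pop False; jump. Stack: []
LOAD_CONST → push 12. Stack: [12]
LOAD_FAST a → push 4. Stack: [12, 4]
BINARY_OP - → 12 - 4 = 8. Stack: [8]
STORE_FAST k → k=8. Stack: []
LOAD_FAST k → push 8. Stack: [8]
RETURN_VALUE → return 8.

8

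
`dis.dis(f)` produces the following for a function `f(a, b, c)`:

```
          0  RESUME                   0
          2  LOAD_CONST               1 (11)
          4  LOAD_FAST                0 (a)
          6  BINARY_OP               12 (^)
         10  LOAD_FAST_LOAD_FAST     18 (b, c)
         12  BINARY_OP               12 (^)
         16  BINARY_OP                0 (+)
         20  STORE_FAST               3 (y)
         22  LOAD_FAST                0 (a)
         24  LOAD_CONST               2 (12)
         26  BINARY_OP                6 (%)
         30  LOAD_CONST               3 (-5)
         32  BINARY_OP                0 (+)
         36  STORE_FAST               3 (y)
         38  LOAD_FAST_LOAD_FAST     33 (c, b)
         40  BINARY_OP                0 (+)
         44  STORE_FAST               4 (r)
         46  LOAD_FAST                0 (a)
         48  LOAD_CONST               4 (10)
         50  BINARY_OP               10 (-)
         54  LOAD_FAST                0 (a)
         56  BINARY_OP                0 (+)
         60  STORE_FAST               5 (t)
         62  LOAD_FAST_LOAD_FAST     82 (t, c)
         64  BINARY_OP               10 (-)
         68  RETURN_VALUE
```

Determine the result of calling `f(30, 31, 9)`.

41

LOAD_CONST → push 11. Stack: [11]
LOAD_FAST a → push 30. Stack: [11, 30]
BINARY_OP ^ → 11 ^ 30 = 21. Stack: [21]
LOAD_FAST_LOAD_FAST b,c → push 31,9. Stack: [21, 31, 9]
BINARY_OP ^ → 31 ^ 9 = 22. Stack: [21, 22]
BINARY_OP + → 21 + 22 = 43. Stack: [43]
STORE_FAST y → y=43. Stack: []
LOAD_FAST a → push 30. Stack: [30]
LOAD_CONST → push 12. Stack: [30, 12]
BINARY_OP % → 30 % 12 = 6. Stack: [6]
LOAD_CONST → push -5. Stack: [6, -5]
BINARY_OP + → 6 + -5 = 1. Stack: [1]
STORE_FAST y → y=1. Stack: []
LOAD_FAST_LOAD_FAST c,b → push 9,31. Stack: [9, 31]
BINARY_OP + → 9 + 31 = 40. Stack: [40]
STORE_FAST r → r=40. Stack: []
LOAD_FAST a → push 30. Stack: [30]
LOAD_CONST → push 10. Stack: [30, 10]
BINARY_OP - → 30 - 10 = 20. Stack: [20]
LOAD_FAST a → push 30. Stack: [20, 30]
BINARY_OP + → 20 + 30 = 50. Stack: [50]
STORE_FAST t → t=50. Stack: []
LOAD_FAST_LOAD_FAST t,c → push 50,9. Stack: [50, 9]
BINARY_OP - → 50 - 9 = 41. Stack: [41]
RETURN_VALUE → return 41.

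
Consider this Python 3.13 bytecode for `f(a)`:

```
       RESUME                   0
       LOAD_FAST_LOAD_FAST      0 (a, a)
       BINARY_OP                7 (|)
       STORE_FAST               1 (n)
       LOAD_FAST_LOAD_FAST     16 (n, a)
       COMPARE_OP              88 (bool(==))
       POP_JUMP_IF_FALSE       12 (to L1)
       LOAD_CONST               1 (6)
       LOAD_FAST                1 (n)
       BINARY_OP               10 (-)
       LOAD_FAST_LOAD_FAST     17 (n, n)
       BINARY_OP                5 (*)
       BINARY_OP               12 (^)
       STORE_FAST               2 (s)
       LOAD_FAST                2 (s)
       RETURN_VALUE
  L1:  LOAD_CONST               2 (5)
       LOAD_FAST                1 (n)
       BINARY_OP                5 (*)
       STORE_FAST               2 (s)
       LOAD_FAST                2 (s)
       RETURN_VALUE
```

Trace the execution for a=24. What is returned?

-594

LOAD_FAST_LOAD_FAST a,a → push 24,24. Stack: [24, 24]
BINARY_OP | → 24 | 24 = 24. Stack: [24]
STORE_FAST n → n=24. Stack: []
LOAD_FAST_LOAD_FAST n,a → push 24,24. Stack: [24, 24]
COMPARE_OP bool(==) → 24 vs 24 = True. Stack: [True]
POP_JUMP_IF_FALSE → pop True; no jump. Stack: []
LOAD_CONST → push 6. Stack: [6]
LOAD_FAST n → push 24. Stack: [6, 24]
BINARY_OP - → 6 - 24 = -18. Stack: [-18]
LOAD_FAST_LOAD_FAST n,n → push 24,24. Stack: [-18, 24, 24]
BINARY_OP * → 24 * 24 = 576. Stack: [-18, 576]
BINARY_OP ^ → -18 ^ 576 = -594. Stack: [-594]
STORE_FAST s → s=-594. Stack: []
LOAD_FAST s → push -594. Stack: [-594]
RETURN_VALUE → return -594.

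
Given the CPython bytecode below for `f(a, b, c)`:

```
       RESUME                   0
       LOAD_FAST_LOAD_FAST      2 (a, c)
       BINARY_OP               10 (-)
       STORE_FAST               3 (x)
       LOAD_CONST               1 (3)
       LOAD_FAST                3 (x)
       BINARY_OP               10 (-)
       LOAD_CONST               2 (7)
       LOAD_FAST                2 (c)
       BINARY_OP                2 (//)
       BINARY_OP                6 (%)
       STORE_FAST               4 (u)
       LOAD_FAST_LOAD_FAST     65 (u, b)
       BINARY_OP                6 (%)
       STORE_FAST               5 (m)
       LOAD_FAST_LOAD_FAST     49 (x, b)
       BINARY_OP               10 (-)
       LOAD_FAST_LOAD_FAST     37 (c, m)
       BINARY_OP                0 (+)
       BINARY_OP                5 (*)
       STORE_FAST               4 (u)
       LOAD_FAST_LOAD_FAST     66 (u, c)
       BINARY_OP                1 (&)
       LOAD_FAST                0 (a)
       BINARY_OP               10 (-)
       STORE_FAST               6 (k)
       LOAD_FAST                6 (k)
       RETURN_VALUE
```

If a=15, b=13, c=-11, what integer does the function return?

LOAD_FAST_LOAD_FAST a,c → push 15,-11. Stack: [15, -11]
BINARY_OP - → 15 - -11 = 26. Stack: [26]
STORE_FAST x → x=26. Stack: []
LOAD_CONST → push 3. Stack: [3]
LOAD_FAST x → push 26. Stack: [3, 26]
BINARY_OP - → 3 - 26 = -23. Stack: [-23]
LOAD_CONST → push 7. Stack: [-23, 7]
LOAD_FAST c → push -11. Stack: [-23, 7, -11]
BINARY_OP // → 7 // -11 = -1. Stack: [-23, -1]
BINARY_OP % → -23 % -1 = 0. Stack: [0]
STORE_FAST u → u=0. Stack: []
LOAD_FAST_LOAD_FAST u,b → push 0,13. Stack: [0, 13]
BINARY_OP % → 0 % 13 = 0. Stack: [0]
STORE_FAST m → m=0. Stack: []
LOAD_FAST_LOAD_FAST x,b → push 26,13. Stack: [26, 13]
BINARY_OP - → 26 - 13 = 13. Stack: [13]
LOAD_FAST_LOAD_FAST c,m → push -11,0. Stack: [13, -11, 0]
BINARY_OP + → -11 + 0 = -11. Stack: [13, -11]
BINARY_OP * → 13 * -11 = -143. Stack: [-143]
STORE_FAST u → u=-143. Stack: []
LOAD_FAST_LOAD_FAST u,c → push -143,-11. Stack: [-143, -11]
BINARY_OP & → -143 & -11 = -143. Stack: [-143]
LOAD_FAST a → push 15. Stack: [-143, 15]
BINARY_OP - → -143 - 15 = -158. Stack: [-158]
STORE_FAST k → k=-158. Stack: []
LOAD_FAST k → push -158. Stack: [-158]
RETURN_VALUE → return -158.

-158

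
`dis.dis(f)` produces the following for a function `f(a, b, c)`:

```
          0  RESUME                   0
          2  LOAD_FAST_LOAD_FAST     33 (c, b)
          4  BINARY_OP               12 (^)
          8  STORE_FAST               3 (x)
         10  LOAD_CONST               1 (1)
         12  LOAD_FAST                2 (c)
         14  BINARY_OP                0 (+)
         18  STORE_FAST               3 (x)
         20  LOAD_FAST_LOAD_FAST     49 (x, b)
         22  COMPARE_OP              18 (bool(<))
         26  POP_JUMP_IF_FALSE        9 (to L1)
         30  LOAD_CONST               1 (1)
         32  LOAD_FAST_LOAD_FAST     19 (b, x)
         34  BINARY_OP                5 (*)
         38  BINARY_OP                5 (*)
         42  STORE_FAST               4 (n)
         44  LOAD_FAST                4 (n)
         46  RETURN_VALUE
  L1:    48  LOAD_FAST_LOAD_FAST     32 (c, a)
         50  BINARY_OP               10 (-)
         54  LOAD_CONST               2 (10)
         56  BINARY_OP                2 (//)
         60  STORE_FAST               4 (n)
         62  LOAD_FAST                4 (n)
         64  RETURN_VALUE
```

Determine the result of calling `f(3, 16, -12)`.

-176

LOAD_FAST_LOAD_FAST c,b → push -12,16. Stack: [-12, 16]
BINARY_OP ^ → -12 ^ 16 = -28. Stack: [-28]
STORE_FAST x → x=-28. Stack: []
LOAD_CONST → push 1. Stack: [1]
LOAD_FAST c → push -12. Stack: [1, -12]
BINARY_OP + → 1 + -12 = -11. Stack: [-11]
STORE_FAST x → x=-11. Stack: []
LOAD_FAST_LOAD_FAST x,b → push -11,16. Stack: [-11, 16]
COMPARE_OP bool(<) → -11 vs 16 = True. Stack: [True]
POP_JUMP_IF_FALSE → pop True; no jump. Stack: []
LOAD_CONST → push 1. Stack: [1]
LOAD_FAST_LOAD_FAST b,x → push 16,-11. Stack: [1, 16, -11]
BINARY_OP * → 16 * -11 = -176. Stack: [1, -176]
BINARY_OP * → 1 * -176 = -176. Stack: [-176]
STORE_FAST n → n=-176. Stack: []
LOAD_FAST n → push -176. Stack: [-176]
RETURN_VALUE → return -176.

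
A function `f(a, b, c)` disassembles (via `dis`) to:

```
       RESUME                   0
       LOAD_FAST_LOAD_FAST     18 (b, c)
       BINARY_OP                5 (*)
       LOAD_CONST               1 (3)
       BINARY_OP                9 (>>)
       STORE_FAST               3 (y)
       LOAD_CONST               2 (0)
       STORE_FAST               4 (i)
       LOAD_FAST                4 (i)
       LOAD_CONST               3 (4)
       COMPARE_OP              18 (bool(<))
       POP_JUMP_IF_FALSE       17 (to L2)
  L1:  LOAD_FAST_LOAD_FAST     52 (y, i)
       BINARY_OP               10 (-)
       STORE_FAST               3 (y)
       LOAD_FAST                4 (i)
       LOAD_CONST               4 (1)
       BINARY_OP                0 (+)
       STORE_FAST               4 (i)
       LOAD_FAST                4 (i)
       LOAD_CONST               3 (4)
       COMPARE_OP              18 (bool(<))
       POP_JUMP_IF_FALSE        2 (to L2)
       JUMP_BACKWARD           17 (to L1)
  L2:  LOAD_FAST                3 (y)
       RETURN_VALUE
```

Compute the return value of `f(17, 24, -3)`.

LOAD_FAST_LOAD_FAST b,c → push 24,-3. Stack: [24, -3]
BINARY_OP * → 24 * -3 = -72. Stack: [-72]
LOAD_CONST → push 3. Stack: [-72, 3]
BINARY_OP >> → -72 >> 3 = -9. Stack: [-9]
STORE_FAST y → y=-9. Stack: []
LOAD_CONST → push 0. Stack: [0]
STORE_FAST i → i=0. Stack: []
LOAD_FAST i → push 0. Stack: [0]
LOAD_CONST → push 4. Stack: [0, 4]
COMPARE_OP bool(<) → 0 vs 4 = True. Stack: [True]
POP_JUMP_IF_FALSE → pop True; no jump. Stack: []
LOAD_FAST_LOAD_FAST y,i → push -9,0. Stack: [-9, 0]
BINARY_OP - → -9 - 0 = -9. Stack: [-9]
STORE_FAST y → y=-9. Stack: []
LOAD_FAST i → push 0. Stack: [0]
LOAD_CONST → push 1. Stack: [0, 1]
BINARY_OP + → 0 + 1 = 1. Stack: [1]
STORE_FAST i → i=1. Stack: []
LOAD_FAST i → push 1. Stack: [1]
LOAD_CONST → push 4. Stack: [1, 4]
COMPARE_OP bool(<) → 1 vs 4 = True. Stack: [True]
POP_JUMP_IF_FALSE → pop True; no jump. Stack: []
LOAD_FAST_LOAD_FAST y,i → push -9,1. Stack: [-9, 1]
BINARY_OP - → -9 - 1 = -10. Stack: [-10]
STORE_FAST y → y=-10. Stack: []
LOAD_FAST i → push 1. Stack: [1]
LOAD_CONST → push 1. Stack: [1, 1]
BINARY_OP + → 1 + 1 = 2. Stack: [2]
STORE_FAST i → i=2. Stack: []
LOAD_FAST i → push 2. Stack: [2]
LOAD_CONST → push 4. Stack: [2, 4]
COMPARE_OP bool(<) → 2 vs 4 = True. Stack: [True]
POP_JUMP_IF_FALSE → pop True; no jump. Stack: []
LOAD_FAST_LOAD_FAST y,i → push -10,2. Stack: [-10, 2]
BINARY_OP - → -10 - 2 = -12. Stack: [-12]
STORE_FAST y → y=-12. Stack: []
LOAD_FAST i → push 2. Stack: [2]
LOAD_CONST → push 1. Stack: [2, 1]
BINARY_OP + → 2 + 1 = 3. Stack: [3]
STORE_FAST i → i=3. Stack: []
LOAD_FAST i → push 3. Stack: [3]
LOAD_CONST → push 4. Stack: [3, 4]
COMPARE_OP bool(<) → 3 vs 4 = True. Stack: [True]
POP_JUMP_IF_FALSE → pop True; no jump. Stack: []
LOAD_FAST_LOAD_FAST y,i → push -12,3. Stack: [-12, 3]
BINARY_OP - → -12 - 3 = -15. Stack: [-15]
STORE_FAST y → y=-15. Stack: []
LOAD_FAST i → push 3. Stack: [3]
LOAD_CONST → push 1. Stack: [3, 1]
BINARY_OP + → 3 + 1 = 4. Stack: [4]
STORE_FAST i → i=4. Stack: []
LOAD_FAST i → push 4. Stack: [4]
LOAD_CONST → push 4. Stack: [4, 4]
COMPARE_OP bool(<) → 4 vs 4 = False. Stack: [False]
POP_JUMP_IF_FALSE → pop False; jump. Stack: []
LOAD_FAST y → push -15. Stack: [-15]
RETURN_VALUE → return -15.

-15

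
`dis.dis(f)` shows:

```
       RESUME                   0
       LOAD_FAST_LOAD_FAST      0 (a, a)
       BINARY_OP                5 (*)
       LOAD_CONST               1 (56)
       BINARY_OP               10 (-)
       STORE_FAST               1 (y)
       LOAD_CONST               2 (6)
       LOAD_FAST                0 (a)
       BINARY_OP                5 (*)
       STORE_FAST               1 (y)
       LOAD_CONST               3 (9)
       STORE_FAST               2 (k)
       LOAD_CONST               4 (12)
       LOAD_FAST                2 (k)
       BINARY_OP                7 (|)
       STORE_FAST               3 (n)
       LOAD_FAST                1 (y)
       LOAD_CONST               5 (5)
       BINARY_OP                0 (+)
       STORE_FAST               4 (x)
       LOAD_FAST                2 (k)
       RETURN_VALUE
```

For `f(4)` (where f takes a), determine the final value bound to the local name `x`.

LOAD_FAST_LOAD_FAST a,a → push 4,4. Stack: [4, 4]
BINARY_OP * → 4 * 4 = 16. Stack: [16]
LOAD_CONST → push 56. Stack: [16, 56]
BINARY_OP - → 16 - 56 = -40. Stack: [-40]
STORE_FAST y → y=-40. Stack: []
LOAD_CONST → push 6. Stack: [6]
LOAD_FAST a → push 4. Stack: [6, 4]
BINARY_OP * → 6 * 4 = 24. Stack: [24]
STORE_FAST y → y=24. Stack: []
LOAD_CONST → push 9. Stack: [9]
STORE_FAST k → k=9. Stack: []
LOAD_CONST → push 12. Stack: [12]
LOAD_FAST k → push 9. Stack: [12, 9]
BINARY_OP | → 12 | 9 = 13. Stack: [13]
STORE_FAST n → n=13. Stack: []
LOAD_FAST y → push 24. Stack: [24]
LOAD_CONST → push 5. Stack: [24, 5]
BINARY_OP + → 24 + 5 = 29. Stack: [29]
STORE_FAST x → x=29. Stack: []
LOAD_FAST k → push 9. Stack: [9]
RETURN_VALUE → return 9.

29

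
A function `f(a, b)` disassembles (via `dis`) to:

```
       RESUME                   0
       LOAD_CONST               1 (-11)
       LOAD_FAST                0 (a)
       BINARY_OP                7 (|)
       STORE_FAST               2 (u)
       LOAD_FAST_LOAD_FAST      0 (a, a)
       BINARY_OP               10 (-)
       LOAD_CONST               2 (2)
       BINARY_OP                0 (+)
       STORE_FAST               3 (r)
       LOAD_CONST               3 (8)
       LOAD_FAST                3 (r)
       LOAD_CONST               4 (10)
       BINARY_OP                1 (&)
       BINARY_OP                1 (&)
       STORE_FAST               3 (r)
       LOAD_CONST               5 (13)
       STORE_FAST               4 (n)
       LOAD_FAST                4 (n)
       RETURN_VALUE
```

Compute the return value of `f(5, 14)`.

13

LOAD_CONST → push -11. Stack: [-11]
LOAD_FAST a → push 5. Stack: [-11, 5]
BINARY_OP | → -11 | 5 = -11. Stack: [-11]
STORE_FAST u → u=-11. Stack: []
LOAD_FAST_LOAD_FAST a,a → push 5,5. Stack: [5, 5]
BINARY_OP - → 5 - 5 = 0. Stack: [0]
LOAD_CONST → push 2. Stack: [0, 2]
BINARY_OP + → 0 + 2 = 2. Stack: [2]
STORE_FAST r → r=2. Stack: []
LOAD_CONST → push 8. Stack: [8]
LOAD_FAST r → push 2. Stack: [8, 2]
LOAD_CONST → push 10. Stack: [8, 2, 10]
BINARY_OP & → 2 & 10 = 2. Stack: [8, 2]
BINARY_OP & → 8 & 2 = 0. Stack: [0]
STORE_FAST r → r=0. Stack: []
LOAD_CONST → push 13. Stack: [13]
STORE_FAST n → n=13. Stack: []
LOAD_FAST n → push 13. Stack: [13]
RETURN_VALUE → return 13.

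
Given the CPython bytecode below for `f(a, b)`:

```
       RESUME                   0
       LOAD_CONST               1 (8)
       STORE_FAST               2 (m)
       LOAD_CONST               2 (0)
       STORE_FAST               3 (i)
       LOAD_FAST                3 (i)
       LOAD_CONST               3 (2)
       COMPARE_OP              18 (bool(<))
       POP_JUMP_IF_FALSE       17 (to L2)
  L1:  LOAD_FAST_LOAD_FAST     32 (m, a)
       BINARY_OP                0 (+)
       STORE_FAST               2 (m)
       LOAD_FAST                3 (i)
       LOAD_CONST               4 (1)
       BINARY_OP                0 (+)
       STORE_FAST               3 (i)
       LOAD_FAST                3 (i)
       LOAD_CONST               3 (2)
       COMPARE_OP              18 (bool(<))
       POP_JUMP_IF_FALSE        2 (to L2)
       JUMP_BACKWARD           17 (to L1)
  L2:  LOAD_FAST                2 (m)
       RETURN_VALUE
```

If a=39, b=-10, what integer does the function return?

LOAD_CONST → push 8. Stack: [8]
STORE_FAST m → m=8. Stack: []
LOAD_CONST → push 0. Stack: [0]
STORE_FAST i → i=0. Stack: []
LOAD_FAST i → push 0. Stack: [0]
LOAD_CONST → push 2. Stack: [0, 2]
COMPARE_OP bool(<) → 0 vs 2 = True. Stack: [True]
POP_JUMP_IF_FALSE → pop True; no jump. Stack: []
LOAD_FAST_LOAD_FAST m,a → push 8,39. Stack: [8, 39]
BINARY_OP + → 8 + 39 = 47. Stack: [47]
STORE_FAST m → m=47. Stack: []
LOAD_FAST i → push 0. Stack: [0]
LOAD_CONST → push 1. Stack: [0, 1]
BINARY_OP + → 0 + 1 = 1. Stack: [1]
STORE_FAST i → i=1. Stack: []
LOAD_FAST i → push 1. Stack: [1]
LOAD_CONST → push 2. Stack: [1, 2]
COMPARE_OP bool(<) → 1 vs 2 = True. Stack: [True]
POP_JUMP_IF_FALSE → pop True; no jump. Stack: []
LOAD_FAST_LOAD_FAST m,a → push 47,39. Stack: [47, 39]
BINARY_OP + → 47 + 39 = 86. Stack: [86]
STORE_FAST m → m=86. Stack: []
LOAD_FAST i → push 1. Stack: [1]
LOAD_CONST → push 1. Stack: [1, 1]
BINARY_OP + → 1 + 1 = 2. Stack: [2]
STORE_FAST i → i=2. Stack: []
LOAD_FAST i → push 2. Stack: [2]
LOAD_CONST → push 2. Stack: [2, 2]
COMPARE_OP bool(<) → 2 vs 2 = False. Stack: [False]
POP_JUMP_IF_FALSE → pop False; jump. Stack: []
LOAD_FAST m → push 86. Stack: [86]
RETURN_VALUE → return 86.

86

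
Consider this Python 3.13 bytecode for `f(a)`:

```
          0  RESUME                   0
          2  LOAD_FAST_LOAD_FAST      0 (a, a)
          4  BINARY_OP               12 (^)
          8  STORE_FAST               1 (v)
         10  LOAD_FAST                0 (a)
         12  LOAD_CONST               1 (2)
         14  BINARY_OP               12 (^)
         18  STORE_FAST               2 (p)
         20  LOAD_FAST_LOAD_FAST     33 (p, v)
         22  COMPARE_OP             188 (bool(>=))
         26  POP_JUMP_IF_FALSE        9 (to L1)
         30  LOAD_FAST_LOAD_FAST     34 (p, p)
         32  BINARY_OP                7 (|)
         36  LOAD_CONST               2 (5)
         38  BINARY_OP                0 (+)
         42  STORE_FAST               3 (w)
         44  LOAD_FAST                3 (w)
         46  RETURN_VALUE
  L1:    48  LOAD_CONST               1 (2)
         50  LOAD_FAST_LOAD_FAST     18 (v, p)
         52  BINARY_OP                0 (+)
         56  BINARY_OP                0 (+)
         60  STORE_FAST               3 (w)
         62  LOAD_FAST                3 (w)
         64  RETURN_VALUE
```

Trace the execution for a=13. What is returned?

LOAD_FAST_LOAD_FAST a,a → push 13,13. Stack: [13, 13]
BINARY_OP ^ → 13 ^ 13 = 0. Stack: [0]
STORE_FAST v → v=0. Stack: []
LOAD_FAST a → push 13. Stack: [13]
LOAD_CONST → push 2. Stack: [13, 2]
BINARY_OP ^ → 13 ^ 2 = 15. Stack: [15]
STORE_FAST p → p=15. Stack: []
LOAD_FAST_LOAD_FAST p,v → push 15,0. Stack: [15, 0]
COMPARE_OP bool(>=) → 15 vs 0 = True. Stack: [True]
POP_JUMP_IF_FALSE → pop True; no jump. Stack: []
LOAD_FAST_LOAD_FAST p,p → push 15,15. Stack: [15, 15]
BINARY_OP | → 15 | 15 = 15. Stack: [15]
LOAD_CONST → push 5. Stack: [15, 5]
BINARY_OP + → 15 + 5 = 20. Stack: [20]
STORE_FAST w → w=20. Stack: []
LOAD_FAST w → push 20. Stack: [20]
RETURN_VALUE → return 20.

20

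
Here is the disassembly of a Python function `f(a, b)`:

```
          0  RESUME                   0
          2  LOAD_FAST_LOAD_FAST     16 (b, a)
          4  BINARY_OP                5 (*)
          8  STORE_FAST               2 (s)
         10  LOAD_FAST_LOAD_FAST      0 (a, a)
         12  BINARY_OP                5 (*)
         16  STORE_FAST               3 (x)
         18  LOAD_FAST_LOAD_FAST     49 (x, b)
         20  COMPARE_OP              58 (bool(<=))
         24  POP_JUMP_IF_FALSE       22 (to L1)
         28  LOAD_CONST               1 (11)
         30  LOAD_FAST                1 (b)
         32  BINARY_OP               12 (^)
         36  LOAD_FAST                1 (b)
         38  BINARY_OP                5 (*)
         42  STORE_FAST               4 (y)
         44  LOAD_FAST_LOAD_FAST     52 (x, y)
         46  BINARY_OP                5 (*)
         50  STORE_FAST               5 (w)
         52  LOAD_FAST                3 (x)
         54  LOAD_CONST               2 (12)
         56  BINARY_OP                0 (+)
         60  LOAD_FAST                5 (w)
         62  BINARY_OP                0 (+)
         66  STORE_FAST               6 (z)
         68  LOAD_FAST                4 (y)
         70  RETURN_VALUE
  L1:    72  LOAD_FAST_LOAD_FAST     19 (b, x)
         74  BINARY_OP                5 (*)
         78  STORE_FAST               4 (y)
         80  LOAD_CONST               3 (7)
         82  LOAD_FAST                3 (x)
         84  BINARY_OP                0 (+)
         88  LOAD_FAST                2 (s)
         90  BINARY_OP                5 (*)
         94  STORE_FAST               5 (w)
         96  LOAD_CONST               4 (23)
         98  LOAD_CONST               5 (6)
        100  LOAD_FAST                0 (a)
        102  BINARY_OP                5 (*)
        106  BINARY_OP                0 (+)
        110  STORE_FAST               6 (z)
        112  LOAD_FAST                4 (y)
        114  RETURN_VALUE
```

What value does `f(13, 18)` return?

LOAD_FAST_LOAD_FAST b,a → push 18,13. Stack: [18, 13]
BINARY_OP * → 18 * 13 = 234. Stack: [234]
STORE_FAST s → s=234. Stack: []
LOAD_FAST_LOAD_FAST a,a → push 13,13. Stack: [13, 13]
BINARY_OP * → 13 * 13 = 169. Stack: [169]
STORE_FAST x → x=169. Stack: []
LOAD_FAST_LOAD_FAST x,b → push 169,18. Stack: [169, 18]
COMPARE_OP bool(<=) → 169 vs 18 = False. Stack: [False]
POP_JUMP_IF_FALSE → pop False; jump. Stack: []
LOAD_FAST_LOAD_FAST b,x → push 18,169. Stack: [18, 169]
BINARY_OP * → 18 * 169 = 3042. Stack: [3042]
STORE_FAST y → y=3042. Stack: []
LOAD_CONST → push 7. Stack: [7]
LOAD_FAST x → push 169. Stack: [7, 169]
BINARY_OP + → 7 + 169 = 176. Stack: [176]
LOAD_FAST s → push 234. Stack: [176, 234]
BINARY_OP * → 176 * 234 = 41184. Stack: [41184]
STORE_FAST w → w=41184. Stack: []
LOAD_CONST → push 23. Stack: [23]
LOAD_CONST → push 6. Stack: [23, 6]
LOAD_FAST a → push 13. Stack: [23, 6, 13]
BINARY_OP * → 6 * 13 = 78. Stack: [23, 78]
BINARY_OP + → 23 + 78 = 101. Stack: [101]
STORE_FAST z → z=101. Stack: []
LOAD_FAST y → push 3042. Stack: [3042]
RETURN_VALUE → return 3042.

3042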